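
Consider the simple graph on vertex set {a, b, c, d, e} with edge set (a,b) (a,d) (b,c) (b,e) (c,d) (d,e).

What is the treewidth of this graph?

2

A width-2 tree decomposition is:
Bags: B1 = {a, b, d}  B2 = {b, c, d}  B3 = {b, d, e}
Tree: B1–B2, B2–B3
The largest bag has 3 vertices, giving width 2; this decomposition certifies tw(G) ≤ 2. For the lower bound, G contains the cycle a–d–c–b–a, so G is not a forest; only forests have treewidth ≤ 1, hence tw(G) ≥ 2. Hence tw(G) = 2 exactly.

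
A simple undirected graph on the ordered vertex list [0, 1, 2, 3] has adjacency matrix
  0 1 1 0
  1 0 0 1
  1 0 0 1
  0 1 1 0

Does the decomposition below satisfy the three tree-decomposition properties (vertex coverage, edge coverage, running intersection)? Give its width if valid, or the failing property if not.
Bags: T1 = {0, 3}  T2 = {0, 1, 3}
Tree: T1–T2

A tree decomposition must satisfy three properties: every vertex lies in some bag; for every edge, both endpoints lie together in some bag; and for every vertex, the bags containing it form a connected subtree. Here vertex 2 appears in no bag, so the decomposition is invalid.

No — vertex 2 appears in no bag.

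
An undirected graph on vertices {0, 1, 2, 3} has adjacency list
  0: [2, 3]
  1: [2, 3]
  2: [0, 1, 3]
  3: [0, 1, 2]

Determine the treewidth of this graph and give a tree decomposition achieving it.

Treewidth 2.
One such decomposition:
Bags: B1 = {0, 2, 3}  B2 = {1, 2, 3}
Tree: B1–B2

The largest bag has 3 vertices, giving width 2; this decomposition certifies tw(G) ≤ 2. Conversely, {0, 2, 3} is a clique of size 3, and the vertices of any clique must share a bag in every tree decomposition; so some bag has ≥ 3 vertices and tw(G) ≥ 2. Hence tw(G) = 2 exactly.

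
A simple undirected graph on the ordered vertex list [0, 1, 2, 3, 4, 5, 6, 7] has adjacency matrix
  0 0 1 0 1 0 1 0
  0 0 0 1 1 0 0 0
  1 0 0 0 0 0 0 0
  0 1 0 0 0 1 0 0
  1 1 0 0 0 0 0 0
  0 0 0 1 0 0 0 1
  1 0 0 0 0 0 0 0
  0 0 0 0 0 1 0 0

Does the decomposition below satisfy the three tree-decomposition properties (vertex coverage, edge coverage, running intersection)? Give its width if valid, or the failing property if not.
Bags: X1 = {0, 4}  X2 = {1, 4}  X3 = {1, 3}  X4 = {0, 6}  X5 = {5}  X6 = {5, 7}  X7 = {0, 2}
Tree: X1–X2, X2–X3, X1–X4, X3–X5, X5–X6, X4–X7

A tree decomposition must satisfy three properties: every vertex lies in some bag; for every edge, both endpoints lie together in some bag; and for every vertex, the bags containing it form a connected subtree. Here edge (3,5) lies in no bag, so the decomposition is invalid.

No — edge (3,5) lies in no bag.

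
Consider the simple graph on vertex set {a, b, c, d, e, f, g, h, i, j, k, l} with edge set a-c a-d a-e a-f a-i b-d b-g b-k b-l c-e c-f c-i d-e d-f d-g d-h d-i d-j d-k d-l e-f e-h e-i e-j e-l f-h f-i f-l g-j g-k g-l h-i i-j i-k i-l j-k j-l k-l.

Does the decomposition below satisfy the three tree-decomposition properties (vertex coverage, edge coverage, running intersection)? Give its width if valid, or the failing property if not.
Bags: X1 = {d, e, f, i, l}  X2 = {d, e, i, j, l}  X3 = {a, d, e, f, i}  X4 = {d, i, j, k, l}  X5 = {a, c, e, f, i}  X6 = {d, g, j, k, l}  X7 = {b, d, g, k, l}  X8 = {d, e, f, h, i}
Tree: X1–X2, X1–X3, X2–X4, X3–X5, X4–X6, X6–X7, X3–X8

Checking the three conditions: (i) the bags cover all of {a, b, c, d, e, f, g, h, i, j, k, l}; (ii) for each edge, some bag contains both endpoints; (iii) the bags containing any fixed vertex form a subtree. All hold, so the decomposition is valid with width 5 − 1 = 4.

Yes; width 4.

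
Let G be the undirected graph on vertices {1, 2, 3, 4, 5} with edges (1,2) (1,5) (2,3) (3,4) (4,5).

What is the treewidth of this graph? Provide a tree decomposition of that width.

Treewidth 2.
One optimal decomposition is:
Bags: B1 = {2, 3, 4}  B2 = {2, 4, 5}  B3 = {1, 2, 5}
Tree: B1–B2, B2–B3

Each bag holds 3 vertices, so the decomposition has width 2, which upper-bounds the treewidth. For the lower bound, G contains the cycle 2–3–4–5–1–2, so G is not a forest; only forests have treewidth ≤ 1, hence tw(G) ≥ 2. Hence tw(G) = 2 exactly.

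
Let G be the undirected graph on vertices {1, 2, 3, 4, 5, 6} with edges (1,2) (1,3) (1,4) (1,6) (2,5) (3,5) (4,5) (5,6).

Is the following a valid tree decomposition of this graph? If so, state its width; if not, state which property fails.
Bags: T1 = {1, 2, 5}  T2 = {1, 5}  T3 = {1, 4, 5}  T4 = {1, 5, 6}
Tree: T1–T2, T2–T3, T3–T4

A tree decomposition must satisfy three properties: every vertex lies in some bag; for every edge, both endpoints lie together in some bag; and for every vertex, the bags containing it form a connected subtree. Here vertex 3 appears in no bag, so the decomposition is invalid.

No — vertex 3 appears in no bag.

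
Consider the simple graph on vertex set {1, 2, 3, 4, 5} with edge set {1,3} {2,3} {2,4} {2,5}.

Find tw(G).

1

A width-1 tree decomposition is:
Bags: B1 = {2, 4}  B2 = {2, 5}  B3 = {2, 3}  B4 = {1, 3}
Tree: B1–B2, B2–B3, B3–B4
Every bag has size at most 2, so the width is 2 − 1 = 1 and tw(G) ≤ 1. Any graph with an edge has treewidth ≥ 1, and G has the edge 2–4. Therefore the treewidth is 1.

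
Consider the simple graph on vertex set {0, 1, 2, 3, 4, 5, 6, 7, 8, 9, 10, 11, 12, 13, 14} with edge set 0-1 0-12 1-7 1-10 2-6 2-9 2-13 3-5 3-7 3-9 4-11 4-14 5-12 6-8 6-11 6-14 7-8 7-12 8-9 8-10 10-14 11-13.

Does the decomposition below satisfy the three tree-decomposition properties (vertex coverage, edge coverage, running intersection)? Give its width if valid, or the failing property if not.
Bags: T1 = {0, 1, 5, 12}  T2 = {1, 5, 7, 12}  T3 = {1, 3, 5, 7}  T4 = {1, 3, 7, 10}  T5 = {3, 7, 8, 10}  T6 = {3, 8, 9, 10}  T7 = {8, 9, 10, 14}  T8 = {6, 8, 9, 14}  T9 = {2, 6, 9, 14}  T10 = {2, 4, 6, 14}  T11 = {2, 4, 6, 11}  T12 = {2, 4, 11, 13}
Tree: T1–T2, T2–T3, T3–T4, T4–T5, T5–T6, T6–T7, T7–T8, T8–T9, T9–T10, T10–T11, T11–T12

Yes; width 3.

Every vertex of G appears in some bag (union = {0, 1, 2, 3, 4, 5, 6, 7, 8, 9, 10, 11, 12, 13, 14}); every edge is covered by a bag; and for each vertex v the set of bags containing v is connected in the bag tree. The decomposition is therefore valid. The largest bag has 4 vertices, so the width is 3.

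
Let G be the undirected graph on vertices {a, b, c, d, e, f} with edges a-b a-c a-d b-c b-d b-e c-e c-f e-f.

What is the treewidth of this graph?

A width-2 tree decomposition is:
Bags: B1 = {a, b, d}  B2 = {a, b, c}  B3 = {b, c, e}  B4 = {c, e, f}
Tree: B1–B2, B2–B3, B3–B4
Every bag has size at most 3, so the width is 3 − 1 = 2 and tw(G) ≤ 2. Conversely, {a, b, d} is a clique of size 3, and the vertices of any clique must share a bag in every tree decomposition; so some bag has ≥ 3 vertices and tw(G) ≥ 2. Hence tw(G) = 2 exactly.

2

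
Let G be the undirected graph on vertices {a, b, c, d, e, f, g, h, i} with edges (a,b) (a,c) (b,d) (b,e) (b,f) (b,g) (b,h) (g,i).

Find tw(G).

A width-1 tree decomposition is:
Bags: B1 = {b, e}  B2 = {b, f}  B3 = {b, g}  B4 = {b, h}  B5 = {b, d}  B6 = {a, b}  B7 = {a, c}  B8 = {g, i}
Tree: B1–B2, B1–B3, B1–B4, B1–B5, B3–B6, B6–B7, B3–B8
Every bag has size at most 2, so the width is 2 − 1 = 1 and tw(G) ≤ 1. G has an edge, so its treewidth is at least 1. Hence tw(G) = 1 exactly.

1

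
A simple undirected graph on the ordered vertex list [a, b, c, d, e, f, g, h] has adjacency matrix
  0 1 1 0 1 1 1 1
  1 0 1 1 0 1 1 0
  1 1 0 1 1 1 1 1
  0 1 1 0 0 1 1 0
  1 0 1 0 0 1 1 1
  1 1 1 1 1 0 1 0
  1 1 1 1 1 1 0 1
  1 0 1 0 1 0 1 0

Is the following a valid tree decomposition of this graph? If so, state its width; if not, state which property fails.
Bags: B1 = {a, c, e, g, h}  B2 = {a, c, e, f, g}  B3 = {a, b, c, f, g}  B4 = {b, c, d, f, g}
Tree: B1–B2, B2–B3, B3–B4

Yes; width 4.

Vertex coverage: the bags together contain {a, b, c, d, e, f, g, h}, the full vertex set. Edge coverage: each edge of G has both endpoints in at least one bag. Running intersection: for every vertex, the bags containing it form a connected subtree. All three properties hold, so this is a valid tree decomposition of width max|bag| − 1 = 4, and hence tw(G) ≤ 4.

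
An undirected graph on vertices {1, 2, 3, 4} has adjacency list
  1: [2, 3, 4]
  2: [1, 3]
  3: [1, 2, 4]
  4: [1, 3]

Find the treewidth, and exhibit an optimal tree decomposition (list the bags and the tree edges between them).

Treewidth 2.
Bags: B1 = {1, 3, 4}  B2 = {1, 2, 3}
Tree: B1–B2

Each bag holds 3 vertices, so the decomposition has width 2, which upper-bounds the treewidth. For the lower bound, the 3 vertices {1, 2, 3} are pairwise adjacent, and any tree decomposition puts a clique entirely inside one bag — forcing width ≥ 2. Therefore the treewidth is 2.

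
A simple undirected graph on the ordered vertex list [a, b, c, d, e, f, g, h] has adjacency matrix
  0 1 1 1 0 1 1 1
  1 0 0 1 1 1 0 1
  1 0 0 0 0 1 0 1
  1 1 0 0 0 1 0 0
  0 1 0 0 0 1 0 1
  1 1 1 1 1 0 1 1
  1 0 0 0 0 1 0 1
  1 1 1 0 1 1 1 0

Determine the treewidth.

3

A width-3 tree decomposition is:
Bags: B1 = {a, b, f, h}  B2 = {a, f, g, h}  B3 = {a, b, d, f}  B4 = {a, c, f, h}  B5 = {b, e, f, h}
Tree: B1–B2, B1–B3, B2–B4, B1–B5
The largest bag has 4 vertices, giving width 3; this decomposition certifies tw(G) ≤ 3. Conversely, {a, b, d, f} is a clique of size 4, and the vertices of any clique must share a bag in every tree decomposition; so some bag has ≥ 4 vertices and tw(G) ≥ 3. Hence tw(G) = 3 exactly.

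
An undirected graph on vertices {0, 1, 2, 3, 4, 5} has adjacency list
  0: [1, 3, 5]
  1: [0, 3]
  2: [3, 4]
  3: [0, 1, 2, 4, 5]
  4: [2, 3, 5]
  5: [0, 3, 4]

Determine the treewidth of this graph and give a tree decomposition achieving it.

Every bag has size at most 3, so the width is 3 − 1 = 2 and tw(G) ≤ 2. For the lower bound, the 3 vertices {0, 1, 3} are pairwise adjacent, and any tree decomposition puts a clique entirely inside one bag — forcing width ≥ 2. The upper and lower bounds meet at 2, so that is the treewidth.

Treewidth 2.
One such decomposition:
Bags: B1 = {0, 3, 5}  B2 = {0, 1, 3}  B3 = {3, 4, 5}  B4 = {2, 3, 4}
Tree: B1–B2, B1–B3, B3–B4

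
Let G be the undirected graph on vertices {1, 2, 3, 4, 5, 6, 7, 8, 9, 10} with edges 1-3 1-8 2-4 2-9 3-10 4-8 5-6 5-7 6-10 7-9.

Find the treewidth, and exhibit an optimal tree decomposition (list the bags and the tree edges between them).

Treewidth 2.
Bags: B1 = {5, 7, 9}  B2 = {5, 6, 9}  B3 = {6, 9, 10}  B4 = {3, 9, 10}  B5 = {1, 3, 9}  B6 = {1, 8, 9}  B7 = {4, 8, 9}  B8 = {2, 4, 9}
Tree: B1–B2, B2–B3, B3–B4, B4–B5, B5–B6, B6–B7, B7–B8

Every bag has size at most 3, so the width is 3 − 1 = 2 and tw(G) ≤ 2. The edges 9–7–5–6–10–3–1–8–4–2–9 form a cycle, so G is not a tree and its treewidth is at least 2. Therefore the treewidth is 2.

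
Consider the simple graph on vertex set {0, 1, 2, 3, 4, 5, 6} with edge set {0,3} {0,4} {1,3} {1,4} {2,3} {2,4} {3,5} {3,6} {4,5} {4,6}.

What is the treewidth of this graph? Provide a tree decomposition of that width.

Each bag holds 3 vertices, so the decomposition has width 2, which upper-bounds the treewidth. For the lower bound, G contains the cycle 4–6–3–1–4, so G is not a forest; only forests have treewidth ≤ 1, hence tw(G) ≥ 2. Combining the bounds, tw(G) = 2.

Treewidth 2.
Bags: B1 = {3, 4, 6}  B2 = {1, 3, 4}  B3 = {2, 3, 4}  B4 = {0, 3, 4}  B5 = {3, 4, 5}
Tree: B1–B2, B2–B3, B3–B4, B4–B5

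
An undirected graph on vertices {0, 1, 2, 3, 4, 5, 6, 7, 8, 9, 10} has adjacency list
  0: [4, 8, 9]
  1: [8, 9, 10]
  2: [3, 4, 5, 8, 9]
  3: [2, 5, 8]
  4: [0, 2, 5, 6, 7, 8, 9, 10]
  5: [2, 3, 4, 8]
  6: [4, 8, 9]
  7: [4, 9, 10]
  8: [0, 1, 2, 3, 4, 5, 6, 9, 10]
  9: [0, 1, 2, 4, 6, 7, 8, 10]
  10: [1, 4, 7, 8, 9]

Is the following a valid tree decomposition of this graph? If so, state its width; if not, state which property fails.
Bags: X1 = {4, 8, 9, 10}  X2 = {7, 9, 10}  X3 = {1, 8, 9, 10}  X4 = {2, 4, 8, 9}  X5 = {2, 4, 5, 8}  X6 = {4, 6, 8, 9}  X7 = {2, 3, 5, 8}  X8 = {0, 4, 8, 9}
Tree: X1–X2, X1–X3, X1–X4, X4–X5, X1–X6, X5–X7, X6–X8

No — edge (4,7) lies in no bag.

A tree decomposition must satisfy three properties: every vertex lies in some bag; for every edge, both endpoints lie together in some bag; and for every vertex, the bags containing it form a connected subtree. Here edge (4,7) lies in no bag, so the decomposition is invalid.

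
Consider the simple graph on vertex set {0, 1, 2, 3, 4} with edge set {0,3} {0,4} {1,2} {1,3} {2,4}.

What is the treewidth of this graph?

A width-2 tree decomposition is:
Bags: B1 = {0, 2, 4}  B2 = {0, 2, 3}  B3 = {1, 2, 3}
Tree: B1–B2, B2–B3
The largest bag has 3 vertices, giving width 2; this decomposition certifies tw(G) ≤ 2. The edges 2–4–0–3–1–2 form a cycle, so G is not a tree and its treewidth is at least 2. Therefore the treewidth is 2.

2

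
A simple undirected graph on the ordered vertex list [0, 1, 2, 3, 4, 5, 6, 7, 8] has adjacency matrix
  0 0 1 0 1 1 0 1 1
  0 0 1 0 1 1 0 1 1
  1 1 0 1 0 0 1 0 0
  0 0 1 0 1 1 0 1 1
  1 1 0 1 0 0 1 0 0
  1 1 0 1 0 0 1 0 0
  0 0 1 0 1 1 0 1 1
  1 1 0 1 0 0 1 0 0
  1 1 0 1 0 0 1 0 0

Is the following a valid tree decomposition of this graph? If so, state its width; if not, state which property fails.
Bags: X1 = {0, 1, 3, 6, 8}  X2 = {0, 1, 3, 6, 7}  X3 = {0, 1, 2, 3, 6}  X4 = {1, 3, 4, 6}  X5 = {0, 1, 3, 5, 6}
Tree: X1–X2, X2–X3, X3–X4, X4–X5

A tree decomposition must satisfy three properties: every vertex lies in some bag; for every edge, both endpoints lie together in some bag; and for every vertex, the bags containing it form a connected subtree. Here edge (0,4) lies in no bag, so the decomposition is invalid.

No — edge (0,4) lies in no bag.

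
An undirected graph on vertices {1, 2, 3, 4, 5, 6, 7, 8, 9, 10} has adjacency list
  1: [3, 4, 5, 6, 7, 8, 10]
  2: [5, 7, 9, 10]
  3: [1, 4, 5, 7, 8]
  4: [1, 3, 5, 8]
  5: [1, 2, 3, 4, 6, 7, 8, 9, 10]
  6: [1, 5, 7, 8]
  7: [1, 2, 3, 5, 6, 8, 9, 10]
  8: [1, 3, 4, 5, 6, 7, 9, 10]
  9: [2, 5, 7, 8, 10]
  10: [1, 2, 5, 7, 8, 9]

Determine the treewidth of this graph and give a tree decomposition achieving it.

Each bag holds 5 vertices, so the decomposition has width 4, which upper-bounds the treewidth. For the lower bound, the 5 vertices {1, 3, 4, 5, 8} are pairwise adjacent, and any tree decomposition puts a clique entirely inside one bag — forcing width ≥ 4. The upper and lower bounds meet at 4, so that is the treewidth.

Treewidth 4.
One such decomposition:
Bags: B1 = {1, 3, 4, 5, 8}  B2 = {1, 3, 5, 7, 8}  B3 = {1, 5, 6, 7, 8}  B4 = {1, 5, 7, 8, 10}  B5 = {5, 7, 8, 9, 10}  B6 = {2, 5, 7, 9, 10}
Tree: B1–B2, B2–B3, B3–B4, B4–B5, B5–B6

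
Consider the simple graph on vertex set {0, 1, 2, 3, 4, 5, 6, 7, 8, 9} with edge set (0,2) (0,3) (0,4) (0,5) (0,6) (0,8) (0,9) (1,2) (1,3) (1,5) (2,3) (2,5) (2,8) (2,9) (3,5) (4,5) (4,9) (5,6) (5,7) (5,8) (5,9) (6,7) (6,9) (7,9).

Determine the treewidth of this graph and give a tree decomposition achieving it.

Treewidth 3.
One optimal decomposition is:
Bags: B1 = {0, 2, 5, 9}  B2 = {0, 2, 3, 5}  B3 = {0, 4, 5, 9}  B4 = {0, 2, 5, 8}  B5 = {0, 5, 6, 9}  B6 = {5, 6, 7, 9}  B7 = {1, 2, 3, 5}
Tree: B1–B2, B1–B3, B2–B4, B1–B5, B5–B6, B2–B7

Each bag holds 4 vertices, so the decomposition has width 3, which upper-bounds the treewidth. Conversely, {0, 2, 5, 8} is a clique of size 4, and the vertices of any clique must share a bag in every tree decomposition; so some bag has ≥ 4 vertices and tw(G) ≥ 3. Hence tw(G) = 3 exactly.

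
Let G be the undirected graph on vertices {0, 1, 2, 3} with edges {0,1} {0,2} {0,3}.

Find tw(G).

1

A width-1 tree decomposition is:
Bags: B1 = {0, 3}  B2 = {0, 1}  B3 = {0, 2}
Tree: B1–B2, B1–B3
The largest bag has 2 vertices, giving width 1; this decomposition certifies tw(G) ≤ 1. Any graph with an edge has treewidth ≥ 1, and G has the edge 3–0. The upper and lower bounds meet at 1, so that is the treewidth.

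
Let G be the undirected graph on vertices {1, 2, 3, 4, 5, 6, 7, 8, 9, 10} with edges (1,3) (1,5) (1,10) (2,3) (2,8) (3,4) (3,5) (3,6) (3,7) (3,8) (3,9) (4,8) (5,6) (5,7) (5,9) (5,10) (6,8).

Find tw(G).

A width-2 tree decomposition is:
Bags: B1 = {3, 5, 7}  B2 = {3, 5, 6}  B3 = {1, 3, 5}  B4 = {3, 6, 8}  B5 = {1, 5, 10}  B6 = {2, 3, 8}  B7 = {3, 4, 8}  B8 = {3, 5, 9}
Tree: B1–B2, B2–B3, B2–B4, B3–B5, B4–B6, B6–B7, B3–B8
The largest bag has 3 vertices, giving width 2; this decomposition certifies tw(G) ≤ 2. On the other hand G contains the 3-clique {1, 5, 10}. A clique must lie in a single bag of any decomposition, so no decomposition can have width below 2. Hence tw(G) = 2 exactly.

2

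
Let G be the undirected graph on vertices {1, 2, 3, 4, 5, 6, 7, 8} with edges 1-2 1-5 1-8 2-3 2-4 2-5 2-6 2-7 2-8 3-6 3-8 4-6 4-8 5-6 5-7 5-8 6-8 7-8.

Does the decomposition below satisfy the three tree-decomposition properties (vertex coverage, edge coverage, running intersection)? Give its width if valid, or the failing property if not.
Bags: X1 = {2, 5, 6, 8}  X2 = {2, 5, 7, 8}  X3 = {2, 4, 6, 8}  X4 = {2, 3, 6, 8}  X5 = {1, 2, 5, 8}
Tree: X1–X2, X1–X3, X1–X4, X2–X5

Every vertex of G appears in some bag (union = {1, 2, 3, 4, 5, 6, 7, 8}); every edge is covered by a bag; and for each vertex v the set of bags containing v is connected in the bag tree. The decomposition is therefore valid. The largest bag has 4 vertices, so the width is 3.

Yes; width 3.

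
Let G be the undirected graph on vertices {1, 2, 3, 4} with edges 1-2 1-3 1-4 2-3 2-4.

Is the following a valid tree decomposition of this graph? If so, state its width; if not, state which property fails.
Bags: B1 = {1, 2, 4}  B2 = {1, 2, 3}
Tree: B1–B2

Yes; width 2.

Checking the three conditions: (i) the bags cover all of {1, 2, 3, 4}; (ii) for each edge, some bag contains both endpoints; (iii) the bags containing any fixed vertex form a subtree. All hold, so the decomposition is valid with width 3 − 1 = 2.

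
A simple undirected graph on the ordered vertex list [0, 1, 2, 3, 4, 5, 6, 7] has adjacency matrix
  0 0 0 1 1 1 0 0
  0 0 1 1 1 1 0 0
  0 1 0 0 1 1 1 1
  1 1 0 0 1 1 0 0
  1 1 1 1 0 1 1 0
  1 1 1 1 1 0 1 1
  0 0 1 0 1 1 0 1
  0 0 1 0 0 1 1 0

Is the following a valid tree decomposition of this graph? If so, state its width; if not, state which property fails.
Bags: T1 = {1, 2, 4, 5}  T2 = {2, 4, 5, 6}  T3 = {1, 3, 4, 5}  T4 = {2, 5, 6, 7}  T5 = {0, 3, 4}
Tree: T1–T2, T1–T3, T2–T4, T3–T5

A tree decomposition must satisfy three properties: every vertex lies in some bag; for every edge, both endpoints lie together in some bag; and for every vertex, the bags containing it form a connected subtree. Here edge (5,0) lies in no bag, so the decomposition is invalid.

No — edge (5,0) lies in no bag.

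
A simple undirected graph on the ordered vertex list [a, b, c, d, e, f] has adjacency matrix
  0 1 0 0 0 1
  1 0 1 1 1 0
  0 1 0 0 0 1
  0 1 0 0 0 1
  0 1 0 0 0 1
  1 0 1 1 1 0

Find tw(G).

A width-2 tree decomposition is:
Bags: B1 = {b, e, f}  B2 = {a, b, f}  B3 = {b, c, f}  B4 = {b, d, f}
Tree: B1–B2, B2–B3, B3–B4
The largest bag has 3 vertices, giving width 2; this decomposition certifies tw(G) ≤ 2. The edges e–b–a–f–e form a cycle, so G is not a tree and its treewidth is at least 2. Therefore the treewidth is 2.

2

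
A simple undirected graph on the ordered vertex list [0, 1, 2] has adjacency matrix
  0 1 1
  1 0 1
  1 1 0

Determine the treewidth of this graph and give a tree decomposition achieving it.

Treewidth 2.
One optimal decomposition is:
Bags: B1 = {0, 1, 2}
Tree: (single bag)

A single bag containing all 3 vertices is trivially a valid decomposition of width 2. On the other hand G contains the 3-clique {0, 1, 2}. A clique must lie in a single bag of any decomposition, so no decomposition can have width below 2. Therefore the treewidth is 2.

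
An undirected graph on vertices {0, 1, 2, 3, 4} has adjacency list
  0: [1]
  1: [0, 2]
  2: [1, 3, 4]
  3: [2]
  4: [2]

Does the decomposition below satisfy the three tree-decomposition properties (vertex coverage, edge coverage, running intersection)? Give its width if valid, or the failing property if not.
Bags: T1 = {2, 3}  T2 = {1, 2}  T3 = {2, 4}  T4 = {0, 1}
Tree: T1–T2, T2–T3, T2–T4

Yes; width 1.

Every vertex of G appears in some bag (union = {0, 1, 2, 3, 4}); every edge is covered by a bag; and for each vertex v the set of bags containing v is connected in the bag tree. The decomposition is therefore valid. The largest bag has 2 vertices, so the width is 1.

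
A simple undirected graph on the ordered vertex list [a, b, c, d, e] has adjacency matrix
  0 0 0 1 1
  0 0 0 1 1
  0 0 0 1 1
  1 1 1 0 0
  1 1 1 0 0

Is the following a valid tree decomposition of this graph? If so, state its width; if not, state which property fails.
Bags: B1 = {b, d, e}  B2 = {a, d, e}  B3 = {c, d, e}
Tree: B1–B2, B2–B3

Vertex coverage: the bags together contain {a, b, c, d, e}, the full vertex set. Edge coverage: each edge of G has both endpoints in at least one bag. Running intersection: for every vertex, the bags containing it form a connected subtree. All three properties hold, so this is a valid tree decomposition of width max|bag| − 1 = 2, and hence tw(G) ≤ 2.

Yes; width 2.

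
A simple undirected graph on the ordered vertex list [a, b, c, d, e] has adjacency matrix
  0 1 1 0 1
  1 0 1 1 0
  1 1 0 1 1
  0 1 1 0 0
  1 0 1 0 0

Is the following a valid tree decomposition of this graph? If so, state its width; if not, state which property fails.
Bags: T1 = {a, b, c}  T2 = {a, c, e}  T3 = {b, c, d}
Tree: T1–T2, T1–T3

Yes; width 2.

Vertex coverage: the bags together contain {a, b, c, d, e}, the full vertex set. Edge coverage: each edge of G has both endpoints in at least one bag. Running intersection: for every vertex, the bags containing it form a connected subtree. All three properties hold, so this is a valid tree decomposition of width max|bag| − 1 = 2, and hence tw(G) ≤ 2.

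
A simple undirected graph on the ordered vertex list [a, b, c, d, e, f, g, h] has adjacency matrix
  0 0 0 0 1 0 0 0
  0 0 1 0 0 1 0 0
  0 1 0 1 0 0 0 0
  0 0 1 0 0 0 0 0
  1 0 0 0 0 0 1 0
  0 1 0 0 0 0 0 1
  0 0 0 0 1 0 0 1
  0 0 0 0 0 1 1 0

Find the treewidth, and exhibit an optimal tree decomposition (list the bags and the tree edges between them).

Each bag holds 2 vertices, so the decomposition has width 1, which upper-bounds the treewidth. Since G has at least one edge (e.g. d–c), it is not an edgeless graph, so tw(G) ≥ 1. The upper and lower bounds meet at 1, so that is the treewidth.

Treewidth 1.
One such decomposition:
Bags: B1 = {c, d}  B2 = {b, c}  B3 = {b, f}  B4 = {f, h}  B5 = {g, h}  B6 = {e, g}  B7 = {a, e}
Tree: B1–B2, B2–B3, B3–B4, B4–B5, B5–B6, B6–B7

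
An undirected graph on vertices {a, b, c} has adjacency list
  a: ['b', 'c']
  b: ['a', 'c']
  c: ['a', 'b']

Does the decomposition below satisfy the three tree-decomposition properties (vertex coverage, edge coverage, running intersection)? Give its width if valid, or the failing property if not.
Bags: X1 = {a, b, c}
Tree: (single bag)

Vertex coverage: the bags together contain {a, b, c}, the full vertex set. Edge coverage: each edge of G has both endpoints in at least one bag. Running intersection: for every vertex, the bags containing it form a connected subtree. All three properties hold, so this is a valid tree decomposition of width max|bag| − 1 = 2, and hence tw(G) ≤ 2.

Yes; width 2.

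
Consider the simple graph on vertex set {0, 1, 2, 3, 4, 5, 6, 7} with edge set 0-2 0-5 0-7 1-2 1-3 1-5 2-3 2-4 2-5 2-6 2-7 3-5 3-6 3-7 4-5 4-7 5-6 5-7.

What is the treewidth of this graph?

3

A width-3 tree decomposition is:
Bags: B1 = {2, 4, 5, 7}  B2 = {0, 2, 5, 7}  B3 = {2, 3, 5, 7}  B4 = {1, 2, 3, 5}  B5 = {2, 3, 5, 6}
Tree: B1–B2, B1–B3, B3–B4, B3–B5
The largest bag has 4 vertices, giving width 3; this decomposition certifies tw(G) ≤ 3. On the other hand G contains the 4-clique {0, 2, 5, 7}. A clique must lie in a single bag of any decomposition, so no decomposition can have width below 3. Therefore the treewidth is 3.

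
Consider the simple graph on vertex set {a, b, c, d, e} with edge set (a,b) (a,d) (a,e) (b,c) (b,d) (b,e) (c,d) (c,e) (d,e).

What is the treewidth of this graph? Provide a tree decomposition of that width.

Treewidth 3.
Bags: B1 = {a, b, d, e}  B2 = {b, c, d, e}
Tree: B1–B2

The largest bag has 4 vertices, giving width 3; this decomposition certifies tw(G) ≤ 3. On the other hand G contains the 4-clique {b, c, d, e}. A clique must lie in a single bag of any decomposition, so no decomposition can have width below 3. The upper and lower bounds meet at 3, so that is the treewidth.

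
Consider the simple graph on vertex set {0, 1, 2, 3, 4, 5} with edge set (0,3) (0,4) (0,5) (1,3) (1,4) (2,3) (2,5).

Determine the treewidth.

A width-2 tree decomposition is:
Bags: B1 = {1, 3, 4}  B2 = {0, 3, 4}  B3 = {0, 2, 3}  B4 = {0, 2, 5}
Tree: B1–B2, B2–B3, B3–B4
Each bag holds 3 vertices, so the decomposition has width 2, which upper-bounds the treewidth. Since 1–4–0–3–1 is a cycle in G, G is not acyclic. Forests are exactly the graphs of treewidth ≤ 1, so tw(G) ≥ 2. Therefore the treewidth is 2.

2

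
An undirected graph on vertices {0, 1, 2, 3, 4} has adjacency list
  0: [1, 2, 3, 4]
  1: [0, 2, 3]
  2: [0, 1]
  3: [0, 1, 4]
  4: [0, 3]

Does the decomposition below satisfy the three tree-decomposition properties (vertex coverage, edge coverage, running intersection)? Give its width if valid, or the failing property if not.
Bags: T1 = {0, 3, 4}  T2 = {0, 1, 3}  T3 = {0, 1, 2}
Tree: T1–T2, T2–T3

Yes; width 2.

Checking the three conditions: (i) the bags cover all of {0, 1, 2, 3, 4}; (ii) for each edge, some bag contains both endpoints; (iii) the bags containing any fixed vertex form a subtree. All hold, so the decomposition is valid with width 3 − 1 = 2.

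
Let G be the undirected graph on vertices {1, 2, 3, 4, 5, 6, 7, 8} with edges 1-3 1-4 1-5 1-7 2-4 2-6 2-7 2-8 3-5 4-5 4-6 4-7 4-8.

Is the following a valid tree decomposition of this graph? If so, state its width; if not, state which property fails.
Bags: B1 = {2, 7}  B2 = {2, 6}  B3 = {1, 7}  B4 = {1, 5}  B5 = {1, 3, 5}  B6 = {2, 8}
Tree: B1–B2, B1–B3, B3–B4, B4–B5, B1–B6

A tree decomposition must satisfy three properties: every vertex lies in some bag; for every edge, both endpoints lie together in some bag; and for every vertex, the bags containing it form a connected subtree. Here vertex 4 appears in no bag, so the decomposition is invalid.

No — vertex 4 appears in no bag.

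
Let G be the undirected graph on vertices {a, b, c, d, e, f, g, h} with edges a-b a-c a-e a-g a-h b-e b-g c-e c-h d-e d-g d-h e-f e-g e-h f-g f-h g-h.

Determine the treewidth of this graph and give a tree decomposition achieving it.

Treewidth 3.
One such decomposition:
Bags: B1 = {e, f, g, h}  B2 = {a, e, g, h}  B3 = {a, b, e, g}  B4 = {d, e, g, h}  B5 = {a, c, e, h}
Tree: B1–B2, B2–B3, B1–B4, B2–B5

Every bag has size at most 4, so the width is 4 − 1 = 3 and tw(G) ≤ 3. Conversely, {d, e, g, h} is a clique of size 4, and the vertices of any clique must share a bag in every tree decomposition; so some bag has ≥ 4 vertices and tw(G) ≥ 3. Hence tw(G) = 3 exactly.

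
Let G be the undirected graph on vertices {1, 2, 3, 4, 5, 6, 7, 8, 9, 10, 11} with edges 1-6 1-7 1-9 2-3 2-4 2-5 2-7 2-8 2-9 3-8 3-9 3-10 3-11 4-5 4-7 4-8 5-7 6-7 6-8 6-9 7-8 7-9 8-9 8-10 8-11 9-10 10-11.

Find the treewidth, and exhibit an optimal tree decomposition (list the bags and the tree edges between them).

Treewidth 3.
One such decomposition:
Bags: B1 = {6, 7, 8, 9}  B2 = {1, 6, 7, 9}  B3 = {2, 7, 8, 9}  B4 = {2, 3, 8, 9}  B5 = {3, 8, 9, 10}  B6 = {2, 4, 7, 8}  B7 = {3, 8, 10, 11}  B8 = {2, 4, 5, 7}
Tree: B1–B2, B1–B3, B3–B4, B4–B5, B3–B6, B5–B7, B6–B8

Every bag has size at most 4, so the width is 4 − 1 = 3 and tw(G) ≤ 3. Conversely, {2, 3, 8, 9} is a clique of size 4, and the vertices of any clique must share a bag in every tree decomposition; so some bag has ≥ 4 vertices and tw(G) ≥ 3. Combining the bounds, tw(G) = 3.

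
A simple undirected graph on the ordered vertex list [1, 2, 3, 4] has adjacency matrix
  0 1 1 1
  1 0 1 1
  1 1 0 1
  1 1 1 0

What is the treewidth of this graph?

A width-3 tree decomposition is:
Bags: B1 = {1, 2, 3, 4}
Tree: (single bag)
With just one bag of size 4, the width is 4 − 1 = 3, so tw(G) ≤ 3. For the lower bound, the 4 vertices {1, 2, 3, 4} are pairwise adjacent, and any tree decomposition puts a clique entirely inside one bag — forcing width ≥ 3. Hence tw(G) = 3 exactly.

3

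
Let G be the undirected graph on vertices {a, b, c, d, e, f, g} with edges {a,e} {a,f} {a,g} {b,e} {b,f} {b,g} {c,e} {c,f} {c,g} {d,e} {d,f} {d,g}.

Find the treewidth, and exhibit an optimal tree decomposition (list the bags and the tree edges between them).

Treewidth 3.
One optimal decomposition is:
Bags: B1 = {c, e, f, g}  B2 = {a, e, f, g}  B3 = {b, e, f, g}  B4 = {d, e, f, g}
Tree: B1–B2, B2–B3, B3–B4

Every bag has size at most 4, so the width is 4 − 1 = 3 and tw(G) ≤ 3. For the lower bound: the 4 vertex sets {c,f}, {a,e}, {g}, {b} are disjoint, each induces a connected subgraph, and every pair is joined by at least one edge of G. Contracting each set to a single vertex therefore yields K_{4} as a minor, and since treewidth is minor-monotone, tw(G) ≥ tw(K_{4}) = 3. Hence tw(G) = 3 exactly.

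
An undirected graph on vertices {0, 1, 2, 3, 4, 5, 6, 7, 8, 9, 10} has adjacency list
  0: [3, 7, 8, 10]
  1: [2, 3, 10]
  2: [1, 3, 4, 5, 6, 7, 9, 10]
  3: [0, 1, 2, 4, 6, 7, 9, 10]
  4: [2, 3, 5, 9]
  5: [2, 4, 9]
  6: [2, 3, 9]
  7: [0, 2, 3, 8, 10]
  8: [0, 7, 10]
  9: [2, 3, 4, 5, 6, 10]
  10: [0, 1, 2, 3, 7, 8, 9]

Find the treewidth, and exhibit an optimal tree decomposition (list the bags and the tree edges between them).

Treewidth 3.
One optimal decomposition is:
Bags: B1 = {2, 3, 6, 9}  B2 = {2, 3, 4, 9}  B3 = {2, 3, 9, 10}  B4 = {2, 3, 7, 10}  B5 = {0, 3, 7, 10}  B6 = {2, 4, 5, 9}  B7 = {0, 7, 8, 10}  B8 = {1, 2, 3, 10}
Tree: B1–B2, B1–B3, B3–B4, B4–B5, B2–B6, B5–B7, B3–B8

The largest bag has 4 vertices, giving width 3; this decomposition certifies tw(G) ≤ 3. Conversely, {0, 7, 8, 10} is a clique of size 4, and the vertices of any clique must share a bag in every tree decomposition; so some bag has ≥ 4 vertices and tw(G) ≥ 3. The upper and lower bounds meet at 3, so that is the treewidth.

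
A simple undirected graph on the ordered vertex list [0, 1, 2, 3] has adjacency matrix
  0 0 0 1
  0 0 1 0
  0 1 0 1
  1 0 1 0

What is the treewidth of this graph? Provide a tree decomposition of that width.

The largest bag has 2 vertices, giving width 1; this decomposition certifies tw(G) ≤ 1. Since G has at least one edge (e.g. 0–3), it is not an edgeless graph, so tw(G) ≥ 1. Hence tw(G) = 1 exactly.

Treewidth 1.
One such decomposition:
Bags: B1 = {0, 3}  B2 = {2, 3}  B3 = {1, 2}
Tree: B1–B2, B2–B3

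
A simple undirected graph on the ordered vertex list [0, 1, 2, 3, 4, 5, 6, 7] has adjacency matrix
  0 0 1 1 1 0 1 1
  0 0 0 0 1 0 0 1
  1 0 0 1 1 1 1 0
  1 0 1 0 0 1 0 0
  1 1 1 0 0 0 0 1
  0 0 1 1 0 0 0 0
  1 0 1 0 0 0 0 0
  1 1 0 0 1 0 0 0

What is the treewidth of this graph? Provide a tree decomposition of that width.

Treewidth 2.
One such decomposition:
Bags: B1 = {0, 2, 3}  B2 = {0, 2, 4}  B3 = {0, 4, 7}  B4 = {0, 2, 6}  B5 = {1, 4, 7}  B6 = {2, 3, 5}
Tree: B1–B2, B2–B3, B2–B4, B3–B5, B1–B6

Each bag holds 3 vertices, so the decomposition has width 2, which upper-bounds the treewidth. On the other hand G contains the 3-clique {0, 2, 3}. A clique must lie in a single bag of any decomposition, so no decomposition can have width below 2. Hence tw(G) = 2 exactly.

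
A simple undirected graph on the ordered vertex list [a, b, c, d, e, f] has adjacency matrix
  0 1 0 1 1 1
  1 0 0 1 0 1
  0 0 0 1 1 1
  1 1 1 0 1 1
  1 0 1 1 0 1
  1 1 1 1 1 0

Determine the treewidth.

3

A width-3 tree decomposition is:
Bags: B1 = {c, d, e, f}  B2 = {a, d, e, f}  B3 = {a, b, d, f}
Tree: B1–B2, B2–B3
Every bag has size at most 4, so the width is 4 − 1 = 3 and tw(G) ≤ 3. On the other hand G contains the 4-clique {c, d, e, f}. A clique must lie in a single bag of any decomposition, so no decomposition can have width below 3. The upper and lower bounds meet at 3, so that is the treewidth.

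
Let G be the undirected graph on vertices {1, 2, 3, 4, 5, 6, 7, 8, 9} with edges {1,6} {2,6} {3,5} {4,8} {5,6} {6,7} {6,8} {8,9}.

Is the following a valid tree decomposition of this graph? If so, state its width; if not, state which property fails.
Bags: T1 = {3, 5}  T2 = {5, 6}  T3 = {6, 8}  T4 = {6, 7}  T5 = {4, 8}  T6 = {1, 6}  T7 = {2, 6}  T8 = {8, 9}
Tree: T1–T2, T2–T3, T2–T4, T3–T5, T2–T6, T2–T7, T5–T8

Yes; width 1.

Vertex coverage: the bags together contain {1, 2, 3, 4, 5, 6, 7, 8, 9}, the full vertex set. Edge coverage: each edge of G has both endpoints in at least one bag. Running intersection: for every vertex, the bags containing it form a connected subtree. All three properties hold, so this is a valid tree decomposition of width max|bag| − 1 = 1, and hence tw(G) ≤ 1.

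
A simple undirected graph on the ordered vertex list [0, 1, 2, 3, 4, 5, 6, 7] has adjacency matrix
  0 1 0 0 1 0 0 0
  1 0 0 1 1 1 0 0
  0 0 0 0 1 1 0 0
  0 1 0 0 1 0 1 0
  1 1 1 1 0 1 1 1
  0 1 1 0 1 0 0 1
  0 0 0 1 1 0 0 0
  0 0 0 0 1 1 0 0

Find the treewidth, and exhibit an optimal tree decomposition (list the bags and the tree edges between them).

The largest bag has 3 vertices, giving width 2; this decomposition certifies tw(G) ≤ 2. Conversely, {0, 1, 4} is a clique of size 3, and the vertices of any clique must share a bag in every tree decomposition; so some bag has ≥ 3 vertices and tw(G) ≥ 2. Combining the bounds, tw(G) = 2.

Treewidth 2.
One optimal decomposition is:
Bags: B1 = {2, 4, 5}  B2 = {1, 4, 5}  B3 = {1, 3, 4}  B4 = {4, 5, 7}  B5 = {3, 4, 6}  B6 = {0, 1, 4}
Tree: B1–B2, B2–B3, B2–B4, B3–B5, B2–B6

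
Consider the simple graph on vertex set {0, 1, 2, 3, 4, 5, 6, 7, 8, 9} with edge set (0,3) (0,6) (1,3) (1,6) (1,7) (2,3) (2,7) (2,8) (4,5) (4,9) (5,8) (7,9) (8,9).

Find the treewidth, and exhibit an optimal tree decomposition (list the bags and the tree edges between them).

The largest bag has 3 vertices, giving width 2; this decomposition certifies tw(G) ≤ 2. Since 5–4–9–8–5 is a cycle in G, G is not acyclic. Forests are exactly the graphs of treewidth ≤ 1, so tw(G) ≥ 2. Therefore the treewidth is 2.

Treewidth 2.
One such decomposition:
Bags: B1 = {4, 5, 8}  B2 = {4, 8, 9}  B3 = {2, 8, 9}  B4 = {2, 7, 9}  B5 = {2, 3, 7}  B6 = {1, 3, 7}  B7 = {0, 1, 3}  B8 = {0, 1, 6}
Tree: B1–B2, B2–B3, B3–B4, B4–B5, B5–B6, B6–B7, B7–B8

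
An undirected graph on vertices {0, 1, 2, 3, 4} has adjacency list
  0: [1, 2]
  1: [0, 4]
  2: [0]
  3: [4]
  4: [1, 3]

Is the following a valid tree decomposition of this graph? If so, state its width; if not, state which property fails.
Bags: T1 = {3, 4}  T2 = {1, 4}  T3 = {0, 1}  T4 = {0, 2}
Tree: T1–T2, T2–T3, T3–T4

Checking the three conditions: (i) the bags cover all of {0, 1, 2, 3, 4}; (ii) for each edge, some bag contains both endpoints; (iii) the bags containing any fixed vertex form a subtree. All hold, so the decomposition is valid with width 2 − 1 = 1.

Yes; width 1.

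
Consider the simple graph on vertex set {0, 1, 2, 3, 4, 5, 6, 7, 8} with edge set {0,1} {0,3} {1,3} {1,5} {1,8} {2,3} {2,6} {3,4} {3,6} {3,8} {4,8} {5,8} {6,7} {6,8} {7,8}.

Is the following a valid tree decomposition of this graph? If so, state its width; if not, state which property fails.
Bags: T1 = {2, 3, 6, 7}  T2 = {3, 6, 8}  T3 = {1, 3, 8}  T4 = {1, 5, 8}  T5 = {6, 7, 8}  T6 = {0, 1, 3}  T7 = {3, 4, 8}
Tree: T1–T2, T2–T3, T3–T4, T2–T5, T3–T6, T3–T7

No — bags containing vertex 7 are not connected in the tree.

A tree decomposition must satisfy three properties: every vertex lies in some bag; for every edge, both endpoints lie together in some bag; and for every vertex, the bags containing it form a connected subtree. Here bags containing vertex 7 are not connected in the tree, so the decomposition is invalid.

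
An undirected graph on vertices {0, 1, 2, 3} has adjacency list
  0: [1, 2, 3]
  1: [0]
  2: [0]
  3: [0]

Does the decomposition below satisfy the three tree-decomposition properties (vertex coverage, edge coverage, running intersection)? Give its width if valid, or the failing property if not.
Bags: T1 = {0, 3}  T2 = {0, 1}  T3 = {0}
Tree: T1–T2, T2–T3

No — vertex 2 appears in no bag.

A tree decomposition must satisfy three properties: every vertex lies in some bag; for every edge, both endpoints lie together in some bag; and for every vertex, the bags containing it form a connected subtree. Here vertex 2 appears in no bag, so the decomposition is invalid.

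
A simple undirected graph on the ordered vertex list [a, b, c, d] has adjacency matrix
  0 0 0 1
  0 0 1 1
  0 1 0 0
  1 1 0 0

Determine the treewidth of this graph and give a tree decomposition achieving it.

Treewidth 1.
Bags: B1 = {b, c}  B2 = {b, d}  B3 = {a, d}
Tree: B1–B2, B2–B3

The largest bag has 2 vertices, giving width 1; this decomposition certifies tw(G) ≤ 1. Since G has at least one edge (e.g. c–b), it is not an edgeless graph, so tw(G) ≥ 1. Combining the bounds, tw(G) = 1.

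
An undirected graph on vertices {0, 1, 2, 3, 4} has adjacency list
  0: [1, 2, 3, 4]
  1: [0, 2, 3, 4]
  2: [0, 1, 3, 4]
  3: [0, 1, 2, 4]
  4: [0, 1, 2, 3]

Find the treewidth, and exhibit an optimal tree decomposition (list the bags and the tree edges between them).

Treewidth 4.
One optimal decomposition is:
Bags: B1 = {0, 1, 2, 3, 4}
Tree: (single bag)

A single bag containing all 5 vertices is trivially a valid decomposition of width 4. Conversely, {0, 1, 2, 3, 4} is a clique of size 5, and the vertices of any clique must share a bag in every tree decomposition; so some bag has ≥ 5 vertices and tw(G) ≥ 4. The upper and lower bounds meet at 4, so that is the treewidth.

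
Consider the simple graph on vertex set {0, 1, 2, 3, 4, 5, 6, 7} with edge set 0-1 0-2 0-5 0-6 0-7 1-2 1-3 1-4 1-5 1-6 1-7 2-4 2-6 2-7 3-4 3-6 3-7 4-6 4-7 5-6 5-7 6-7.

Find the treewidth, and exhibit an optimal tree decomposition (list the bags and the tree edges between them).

The largest bag has 5 vertices, giving width 4; this decomposition certifies tw(G) ≤ 4. On the other hand G contains the 5-clique {0, 1, 2, 6, 7}. A clique must lie in a single bag of any decomposition, so no decomposition can have width below 4. Hence tw(G) = 4 exactly.

Treewidth 4.
Bags: B1 = {0, 1, 2, 6, 7}  B2 = {1, 2, 4, 6, 7}  B3 = {1, 3, 4, 6, 7}  B4 = {0, 1, 5, 6, 7}
Tree: B1–B2, B2–B3, B1–B4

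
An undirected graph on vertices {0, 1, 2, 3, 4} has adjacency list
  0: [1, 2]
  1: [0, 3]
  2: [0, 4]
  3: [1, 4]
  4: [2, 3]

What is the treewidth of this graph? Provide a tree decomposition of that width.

Treewidth 2.
Bags: B1 = {0, 1, 2}  B2 = {1, 2, 4}  B3 = {1, 3, 4}
Tree: B1–B2, B2–B3

Every bag has size at most 3, so the width is 3 − 1 = 2 and tw(G) ≤ 2. For the lower bound, G contains the cycle 1–0–2–4–3–1, so G is not a forest; only forests have treewidth ≤ 1, hence tw(G) ≥ 2. The upper and lower bounds meet at 2, so that is the treewidth.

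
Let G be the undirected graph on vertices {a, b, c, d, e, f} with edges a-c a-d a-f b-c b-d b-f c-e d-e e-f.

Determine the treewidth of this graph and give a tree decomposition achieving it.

Treewidth 3.
Bags: B1 = {a, b, e, f}  B2 = {a, b, d, e}  B3 = {a, b, c, e}
Tree: B1–B2, B2–B3

Every bag has size at most 4, so the width is 4 − 1 = 3 and tw(G) ≤ 3. For the lower bound: the 4 vertex sets {e,f}, {a,d}, {b}, {c} are disjoint, each induces a connected subgraph, and every pair is joined by at least one edge of G. Contracting each set to a single vertex therefore yields K_{4} as a minor, and since treewidth is minor-monotone, tw(G) ≥ tw(K_{4}) = 3. Hence tw(G) = 3 exactly.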